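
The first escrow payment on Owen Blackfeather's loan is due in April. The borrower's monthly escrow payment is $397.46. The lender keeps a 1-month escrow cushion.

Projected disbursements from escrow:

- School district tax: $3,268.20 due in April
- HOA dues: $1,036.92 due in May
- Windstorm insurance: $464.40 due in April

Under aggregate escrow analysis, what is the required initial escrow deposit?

$4,372.06

Cushion = 1 × $397.46 = $397.46
Trial balance (start $0, +$397.46 each month, − disbursements):
  Apr: +$397.46 − $3,732.60 → -$3,335.14
  May: +$397.46 − $1,036.92 → -$3,974.60
  Jun: +$397.46 → -$3,577.14
  Jul: +$397.46 → -$3,179.68
  Aug: +$397.46 → -$2,782.22
  Sep: +$397.46 → -$2,384.76
  Oct: +$397.46 → -$1,987.30
  Nov: +$397.46 → -$1,589.84
  Dec: +$397.46 → -$1,192.38
  Jan: +$397.46 → -$794.92
  Feb: +$397.46 → -$397.46
  Mar: +$397.46 → $0.00
Lowest trial balance = -$3,974.60 (May)
Initial deposit = cushion − low point = $397.46 − (-$3,974.60) = $4,372.06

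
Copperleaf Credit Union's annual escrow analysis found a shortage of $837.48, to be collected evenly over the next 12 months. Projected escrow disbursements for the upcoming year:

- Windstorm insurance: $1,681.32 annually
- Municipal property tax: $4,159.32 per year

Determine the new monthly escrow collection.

Windstorm insurance: $1,681.32 per year
Municipal property tax: $4,159.32 per year
Total annual escrow = $1,681.32 + $4,159.32 = $5,840.64
Monthly = $5,840.64 ÷ 12 = $486.72
Monthly shortage recovery: $837.48 ÷ 12 = $69.79
Adjusted monthly = $486.72 + $69.79 = $556.51

$556.51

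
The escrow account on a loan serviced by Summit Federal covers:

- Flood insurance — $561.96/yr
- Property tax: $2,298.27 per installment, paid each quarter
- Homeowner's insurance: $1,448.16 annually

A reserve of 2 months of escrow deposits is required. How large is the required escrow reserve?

$1,867.20

Flood insurance = $561.96 annually
Property tax = $2,298.27 × 4 = $9,193.08 annually
Homeowner's insurance = $1,448.16 annually
Total per year = $561.96 + $9,193.08 + $1,448.16 = $11,203.20
Monthly escrow = $11,203.20 ÷ 12 = $933.60
Required cushion = 2 × $933.60 = $1,867.20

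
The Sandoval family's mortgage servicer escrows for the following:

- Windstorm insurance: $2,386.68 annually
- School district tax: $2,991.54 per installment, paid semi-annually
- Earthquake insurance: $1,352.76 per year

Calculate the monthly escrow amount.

$810.21

Windstorm insurance: $2,386.68 annually
School district tax: $2,991.54 × 2 = $5,983.08 annually
Earthquake insurance: $1,352.76 annually
Total annual escrow = $2,386.68 + $5,983.08 + $1,352.76 = $9,722.52
Base monthly escrow = $9,722.52 ÷ 12 = $810.21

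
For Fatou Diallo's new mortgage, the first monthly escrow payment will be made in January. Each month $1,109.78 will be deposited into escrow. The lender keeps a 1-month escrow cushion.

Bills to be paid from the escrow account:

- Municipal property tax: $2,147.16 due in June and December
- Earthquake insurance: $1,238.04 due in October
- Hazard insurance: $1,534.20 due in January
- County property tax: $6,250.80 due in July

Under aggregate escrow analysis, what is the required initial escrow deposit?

Cushion = 1 × $1,109.78 = $1,109.78
Trial balance (start $0, +$1,109.78 each month, − disbursements):
  Jan: +$1,109.78 − $1,534.20 → -$424.42
  Feb: +$1,109.78 → $685.36
  Mar: +$1,109.78 → $1,795.14
  Apr: +$1,109.78 → $2,904.92
  May: +$1,109.78 → $4,014.70
  Jun: +$1,109.78 − $2,147.16 → $2,977.32
  Jul: +$1,109.78 − $6,250.80 → -$2,163.70
  Aug: +$1,109.78 → -$1,053.92
  Sep: +$1,109.78 → $55.86
  Oct: +$1,109.78 − $1,238.04 → -$72.40
  Nov: +$1,109.78 → $1,037.38
  Dec: +$1,109.78 − $2,147.16 → $0.00
Lowest trial balance = -$2,163.70 (Jul)
Initial deposit = cushion − low point = $1,109.78 − (-$2,163.70) = $3,273.48

$3,273.48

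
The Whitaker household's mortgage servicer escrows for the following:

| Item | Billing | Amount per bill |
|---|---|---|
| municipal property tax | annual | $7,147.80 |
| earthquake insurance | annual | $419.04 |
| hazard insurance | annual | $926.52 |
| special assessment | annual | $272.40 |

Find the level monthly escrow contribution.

$730.48

Municipal property tax = $7,147.80 per year
Earthquake insurance = $419.04 per year
Hazard insurance = $926.52 per year
Special assessment = $272.40 per year
Combined annual = $7,147.80 + $419.04 + $926.52 + $272.40 = $8,765.76
Monthly = $8,765.76 ÷ 12 = $730.48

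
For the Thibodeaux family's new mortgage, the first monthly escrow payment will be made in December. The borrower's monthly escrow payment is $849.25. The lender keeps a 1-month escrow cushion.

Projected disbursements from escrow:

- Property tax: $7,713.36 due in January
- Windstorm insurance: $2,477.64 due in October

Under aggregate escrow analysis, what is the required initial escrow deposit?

$6,864.11

Cushion = 1 × $849.25 = $849.25
Trial balance (start $0, +$849.25 each month, − disbursements):
  Dec: +$849.25 → $849.25
  Jan: +$849.25 − $7,713.36 → -$6,014.86
  Feb: +$849.25 → -$5,165.61
  Mar: +$849.25 → -$4,316.36
  Apr: +$849.25 → -$3,467.11
  May: +$849.25 → -$2,617.86
  Jun: +$849.25 → -$1,768.61
  Jul: +$849.25 → -$919.36
  Aug: +$849.25 → -$70.11
  Sep: +$849.25 → $779.14
  Oct: +$849.25 − $2,477.64 → -$849.25
  Nov: +$849.25 → $0.00
Lowest trial balance = -$6,014.86 (Jan)
Initial deposit = cushion − low point = $849.25 − (-$6,014.86) = $6,864.11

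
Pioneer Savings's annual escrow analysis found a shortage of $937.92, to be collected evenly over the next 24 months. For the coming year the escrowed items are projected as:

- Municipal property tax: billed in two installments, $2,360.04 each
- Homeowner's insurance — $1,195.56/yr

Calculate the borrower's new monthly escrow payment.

$532.05

Municipal property tax = $2,360.04 × 2 = $4,720.08
Homeowner's insurance = $1,195.56
Total annual escrow = $5,915.64
Monthly escrow = $5,915.64 / 12 = $492.97
Monthly shortage recovery: $937.92 / 24 = $39.08
Adjusted monthly = $492.97 + $39.08 = $532.05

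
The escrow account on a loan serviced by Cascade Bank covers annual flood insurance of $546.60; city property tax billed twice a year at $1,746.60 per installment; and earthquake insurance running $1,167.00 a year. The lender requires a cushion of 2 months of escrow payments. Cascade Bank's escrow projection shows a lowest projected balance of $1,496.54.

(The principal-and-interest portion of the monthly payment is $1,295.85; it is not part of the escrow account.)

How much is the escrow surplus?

Flood insurance — $546.60
City property tax — $1,746.60 × 2 = $3,493.20
Earthquake insurance — $1,167.00
Yearly total = $5,206.80
Monthly = $5,206.80 ÷ 12 = $433.90
Required cushion = 2 × $433.90 = $867.80
Excess over cushion: $1,496.54 − $867.80 = $628.74

$628.74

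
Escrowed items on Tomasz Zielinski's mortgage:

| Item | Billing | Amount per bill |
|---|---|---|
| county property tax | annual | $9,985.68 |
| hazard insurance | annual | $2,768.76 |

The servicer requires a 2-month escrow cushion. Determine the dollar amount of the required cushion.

County property tax: $9,985.68
Hazard insurance: $2,768.76
Total per year = $9,985.68 + $2,768.76 = $12,754.44
Per month = $12,754.44 ÷ 12 = $1,062.87
Required cushion = 2 × $1,062.87 = $2,125.74

$2,125.74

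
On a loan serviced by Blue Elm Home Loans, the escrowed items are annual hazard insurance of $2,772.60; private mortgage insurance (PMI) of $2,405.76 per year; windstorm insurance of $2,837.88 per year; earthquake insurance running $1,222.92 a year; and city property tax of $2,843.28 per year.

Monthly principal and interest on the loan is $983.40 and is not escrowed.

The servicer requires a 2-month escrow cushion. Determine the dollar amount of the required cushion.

Hazard insurance: $2,772.60
Private mortgage insurance (PMI): $2,405.76
Windstorm insurance: $2,837.88
Earthquake insurance: $1,222.92
City property tax: $2,843.28
Yearly total = $2,772.60 + $2,405.76 + $2,837.88 + $1,222.92 + $2,843.28 = $12,082.44
Monthly = $12,082.44 / 12 = $1,006.87
Reserve = 2 × $1,006.87 = $2,013.74

$2,013.74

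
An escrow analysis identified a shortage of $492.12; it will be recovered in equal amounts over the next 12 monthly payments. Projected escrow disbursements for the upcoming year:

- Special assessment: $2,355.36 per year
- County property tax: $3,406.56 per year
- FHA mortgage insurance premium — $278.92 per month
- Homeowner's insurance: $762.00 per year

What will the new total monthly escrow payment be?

$863.59

Special assessment = $2,355.36 per year
County property tax = $3,406.56 per year
FHA mortgage insurance premium = $278.92 × 12 = $3,347.04 per year
Homeowner's insurance = $762.00 per year
Total per year = $9,870.96
Per month = $9,870.96 ÷ 12 = $822.58
Shortage per month = $492.12 ÷ 12 = $41.01
Adjusted monthly = $822.58 + $41.01 = $863.59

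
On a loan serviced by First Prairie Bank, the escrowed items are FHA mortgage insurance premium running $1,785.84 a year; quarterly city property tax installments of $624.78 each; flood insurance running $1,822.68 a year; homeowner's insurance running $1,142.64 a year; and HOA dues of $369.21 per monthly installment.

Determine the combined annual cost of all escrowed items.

$11,680.80

FHA mortgage insurance premium = $1,785.84 per year
City property tax = $624.78 × 4 = $2,499.12 per year
Flood insurance = $1,822.68 per year
Homeowner's insurance = $1,142.64 per year
HOA dues = $369.21 × 12 = $4,430.52 per year
Combined annual = $1,785.84 + $2,499.12 + $1,822.68 + $1,142.64 + $4,430.52 = $11,680.80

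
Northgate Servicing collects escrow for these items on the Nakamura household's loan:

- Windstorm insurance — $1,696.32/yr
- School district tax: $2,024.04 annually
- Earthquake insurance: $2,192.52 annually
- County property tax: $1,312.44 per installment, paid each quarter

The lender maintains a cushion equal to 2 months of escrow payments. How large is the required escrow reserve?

Windstorm insurance = $1,696.32 annually
School district tax = $2,024.04 annually
Earthquake insurance = $2,192.52 annually
County property tax = $1,312.44 × 4 = $5,249.76 annually
Combined annual = $11,162.64
Monthly = $11,162.64 ÷ 12 = $930.22
Cushion = 2 × $930.22 = $1,860.44

$1,860.44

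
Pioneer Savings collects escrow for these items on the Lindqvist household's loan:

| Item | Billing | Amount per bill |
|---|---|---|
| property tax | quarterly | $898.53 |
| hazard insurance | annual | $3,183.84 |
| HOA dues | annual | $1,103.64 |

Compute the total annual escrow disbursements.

Property tax: $898.53 × 4 = $3,594.12
Hazard insurance: $3,183.84
HOA dues: $1,103.64
Total per year = $7,881.60

$7,881.60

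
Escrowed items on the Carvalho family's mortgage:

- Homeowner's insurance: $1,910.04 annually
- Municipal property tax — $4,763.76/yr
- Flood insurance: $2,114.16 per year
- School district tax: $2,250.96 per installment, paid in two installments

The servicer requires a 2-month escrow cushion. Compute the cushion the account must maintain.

$2,214.98

Homeowner's insurance: $1,910.04 annually
Municipal property tax: $4,763.76 annually
Flood insurance: $2,114.16 annually
School district tax: $2,250.96 × 2 = $4,501.92 annually
Total annual escrow = $1,910.04 + $4,763.76 + $2,114.16 + $4,501.92 = $13,289.88
Per month = $13,289.88 ÷ 12 = $1,107.49
Cushion = 2 × $1,107.49 = $2,214.98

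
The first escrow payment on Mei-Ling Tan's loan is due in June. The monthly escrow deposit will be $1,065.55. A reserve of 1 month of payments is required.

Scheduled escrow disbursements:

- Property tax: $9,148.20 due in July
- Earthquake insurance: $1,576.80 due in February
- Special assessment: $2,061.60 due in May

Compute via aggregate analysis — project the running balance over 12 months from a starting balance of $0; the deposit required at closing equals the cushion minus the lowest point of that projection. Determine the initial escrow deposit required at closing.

$8,082.65

Cushion = 1 × $1,065.55 = $1,065.55
Trial balance (start $0, +$1,065.55 each month, − disbursements):
  Jun: +$1,065.55 → $1,065.55
  Jul: +$1,065.55 − $9,148.20 → -$7,017.10
  Aug: +$1,065.55 → -$5,951.55
  Sep: +$1,065.55 → -$4,886.00
  Oct: +$1,065.55 → -$3,820.45
  Nov: +$1,065.55 → -$2,754.90
  Dec: +$1,065.55 → -$1,689.35
  Jan: +$1,065.55 → -$623.80
  Feb: +$1,065.55 − $1,576.80 → -$1,135.05
  Mar: +$1,065.55 → -$69.50
  Apr: +$1,065.55 → $996.05
  May: +$1,065.55 − $2,061.60 → $0.00
Lowest trial balance = -$7,017.10 (Jul)
Initial deposit = cushion − low point = $1,065.55 − (-$7,017.10) = $8,082.65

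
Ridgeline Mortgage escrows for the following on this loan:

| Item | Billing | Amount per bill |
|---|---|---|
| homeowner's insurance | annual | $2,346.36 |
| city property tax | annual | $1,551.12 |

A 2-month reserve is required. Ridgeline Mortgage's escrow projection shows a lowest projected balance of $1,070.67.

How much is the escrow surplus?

$421.09

Homeowner's insurance: $2,346.36/yr
City property tax: $1,551.12/yr
Yearly total = $2,346.36 + $1,551.12 = $3,897.48
Per month = $3,897.48 ÷ 12 = $324.79
Required reserve = 2 × $324.79 = $649.58
Surplus = $1,070.67 − $649.58 = $421.09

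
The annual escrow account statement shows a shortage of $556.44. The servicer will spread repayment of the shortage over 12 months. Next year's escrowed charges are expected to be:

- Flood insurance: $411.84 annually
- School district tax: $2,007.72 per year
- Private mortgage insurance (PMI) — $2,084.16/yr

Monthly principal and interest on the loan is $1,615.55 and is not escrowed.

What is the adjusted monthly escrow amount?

Flood insurance — $411.84 annually
School district tax — $2,007.72 annually
Private mortgage insurance (PMI) — $2,084.16 annually
Total annual escrow = $4,503.72
Per month = $4,503.72 / 12 = $375.31
Shortage per month = $556.44 ÷ 12 = $46.37
Adjusted monthly = $375.31 + $46.37 = $421.68

$421.68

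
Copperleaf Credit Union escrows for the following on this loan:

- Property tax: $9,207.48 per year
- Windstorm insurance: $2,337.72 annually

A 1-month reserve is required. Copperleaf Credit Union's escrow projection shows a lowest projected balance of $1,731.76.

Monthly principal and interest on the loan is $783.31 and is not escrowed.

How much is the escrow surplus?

Property tax: $9,207.48/yr
Windstorm insurance: $2,337.72/yr
Annual escrow total = $11,545.20
Monthly = $11,545.20 ÷ 12 = $962.10
Required cushion = 1 × $962.10 = $962.10
Surplus = $1,731.76 − $962.10 = $769.66

$769.66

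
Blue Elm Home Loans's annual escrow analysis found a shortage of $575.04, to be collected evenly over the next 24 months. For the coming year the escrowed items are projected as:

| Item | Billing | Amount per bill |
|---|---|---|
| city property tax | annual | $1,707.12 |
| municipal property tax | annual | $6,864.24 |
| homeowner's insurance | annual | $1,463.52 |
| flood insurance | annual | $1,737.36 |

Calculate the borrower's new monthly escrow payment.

City property tax: $1,707.12/yr
Municipal property tax: $6,864.24/yr
Homeowner's insurance: $1,463.52/yr
Flood insurance: $1,737.36/yr
Total annual escrow = $11,772.24
Base monthly escrow = $11,772.24 / 12 = $981.02
Shortage spread = $575.04 ÷ 24 = $23.96/mo
New monthly escrow = $981.02 + $23.96 = $1,004.98

$1,004.98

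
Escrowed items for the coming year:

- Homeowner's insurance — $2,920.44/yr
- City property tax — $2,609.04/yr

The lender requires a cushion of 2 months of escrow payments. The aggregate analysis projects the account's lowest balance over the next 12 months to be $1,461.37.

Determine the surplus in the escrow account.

Homeowner's insurance — $2,920.44/yr
City property tax — $2,609.04/yr
Total annual escrow = $5,529.48
Per month = $5,529.48 / 12 = $460.79
Required reserve = 2 × $460.79 = $921.58
Surplus = $1,461.37 − $921.58 = $539.79

$539.79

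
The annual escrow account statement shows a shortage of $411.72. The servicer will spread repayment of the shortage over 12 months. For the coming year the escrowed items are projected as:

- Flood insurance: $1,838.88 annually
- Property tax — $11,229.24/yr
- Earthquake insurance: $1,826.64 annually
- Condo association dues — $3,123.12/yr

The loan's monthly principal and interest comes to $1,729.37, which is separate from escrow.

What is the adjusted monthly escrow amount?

Flood insurance — $1,838.88 annually
Property tax — $11,229.24 annually
Earthquake insurance — $1,826.64 annually
Condo association dues — $3,123.12 annually
Annual escrow total = $18,017.88
Per month = $18,017.88 / 12 = $1,501.49
Shortage per month = $411.72 / 12 = $34.31
New monthly escrow = $1,501.49 + $34.31 = $1,535.80

$1,535.80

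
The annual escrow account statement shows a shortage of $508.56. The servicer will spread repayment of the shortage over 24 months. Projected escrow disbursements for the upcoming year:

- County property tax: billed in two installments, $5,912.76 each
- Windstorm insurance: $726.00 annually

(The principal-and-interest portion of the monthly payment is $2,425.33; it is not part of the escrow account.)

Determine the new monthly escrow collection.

$1,067.15

County property tax: $5,912.76 × 2 = $11,825.52 per year
Windstorm insurance: $726.00 per year
Annual escrow total = $11,825.52 + $726.00 = $12,551.52
Base monthly escrow = $12,551.52 / 12 = $1,045.96
Shortage spread = $508.56 / 24 = $21.19/mo
New monthly escrow = $1,045.96 + $21.19 = $1,067.15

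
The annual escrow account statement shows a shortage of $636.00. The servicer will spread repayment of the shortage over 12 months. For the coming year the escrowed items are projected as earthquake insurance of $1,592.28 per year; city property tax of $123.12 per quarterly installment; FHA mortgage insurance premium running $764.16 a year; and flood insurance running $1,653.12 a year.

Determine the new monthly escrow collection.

Earthquake insurance: $1,592.28 annually
City property tax: $123.12 × 4 = $492.48 annually
FHA mortgage insurance premium: $764.16 annually
Flood insurance: $1,653.12 annually
Total per year = $1,592.28 + $492.48 + $764.16 + $1,653.12 = $4,502.04
Per month = $4,502.04 ÷ 12 = $375.17
Monthly shortage recovery: $636.00 / 12 = $53.00
New monthly escrow = $375.17 + $53.00 = $428.17

$428.17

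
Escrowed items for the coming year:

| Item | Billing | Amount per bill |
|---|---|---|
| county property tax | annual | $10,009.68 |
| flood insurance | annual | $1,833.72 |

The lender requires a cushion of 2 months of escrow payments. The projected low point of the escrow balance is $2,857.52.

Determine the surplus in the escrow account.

County property tax — $10,009.68
Flood insurance — $1,833.72
Annual escrow total = $10,009.68 + $1,833.72 = $11,843.40
Base monthly escrow = $11,843.40 / 12 = $986.95
Cushion = 2 × $986.95 = $1,973.90
Surplus = $2,857.52 − $1,973.90 = $883.62

$883.62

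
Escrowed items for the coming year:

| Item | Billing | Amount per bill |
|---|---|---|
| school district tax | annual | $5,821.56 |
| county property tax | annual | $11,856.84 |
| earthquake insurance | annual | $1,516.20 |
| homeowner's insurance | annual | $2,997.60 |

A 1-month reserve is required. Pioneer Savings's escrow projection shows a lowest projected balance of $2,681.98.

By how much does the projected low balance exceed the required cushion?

$832.63

School district tax = $5,821.56
County property tax = $11,856.84
Earthquake insurance = $1,516.20
Homeowner's insurance = $2,997.60
Total annual escrow = $5,821.56 + $11,856.84 + $1,516.20 + $2,997.60 = $22,192.20
Monthly = $22,192.20 ÷ 12 = $1,849.35
Required reserve = 1 × $1,849.35 = $1,849.35
Surplus = $2,681.98 − $1,849.35 = $832.63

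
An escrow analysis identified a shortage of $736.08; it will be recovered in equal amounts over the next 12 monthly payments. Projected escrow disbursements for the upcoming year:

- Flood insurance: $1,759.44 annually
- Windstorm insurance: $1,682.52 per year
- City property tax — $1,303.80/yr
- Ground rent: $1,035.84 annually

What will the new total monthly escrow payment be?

$543.14

Flood insurance — $1,759.44
Windstorm insurance — $1,682.52
City property tax — $1,303.80
Ground rent — $1,035.84
Yearly total = $5,781.60
Base monthly escrow = $5,781.60 ÷ 12 = $481.80
Monthly shortage recovery: $736.08 / 12 = $61.34
New monthly escrow = $481.80 + $61.34 = $543.14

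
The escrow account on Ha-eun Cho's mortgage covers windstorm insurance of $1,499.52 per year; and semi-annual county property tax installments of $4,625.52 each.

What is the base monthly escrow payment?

$895.88

Windstorm insurance: $1,499.52 per year
County property tax: $4,625.52 × 2 = $9,251.04 per year
Yearly total = $10,750.56
Monthly = $10,750.56 ÷ 12 = $895.88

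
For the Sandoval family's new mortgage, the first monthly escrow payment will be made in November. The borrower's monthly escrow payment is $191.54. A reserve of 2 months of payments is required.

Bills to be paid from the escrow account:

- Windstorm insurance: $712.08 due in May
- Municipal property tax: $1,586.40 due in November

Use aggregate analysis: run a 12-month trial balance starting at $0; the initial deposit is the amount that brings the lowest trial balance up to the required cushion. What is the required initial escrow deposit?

Cushion = 2 × $191.54 = $383.08
Trial balance (start $0, +$191.54 each month, − disbursements):
  Nov: +$191.54 − $1,586.40 → -$1,394.86
  Dec: +$191.54 → -$1,203.32
  Jan: +$191.54 → -$1,011.78
  Feb: +$191.54 → -$820.24
  Mar: +$191.54 → -$628.70
  Apr: +$191.54 → -$437.16
  May: +$191.54 − $712.08 → -$957.70
  Jun: +$191.54 → -$766.16
  Jul: +$191.54 → -$574.62
  Aug: +$191.54 → -$383.08
  Sep: +$191.54 → -$191.54
  Oct: +$191.54 → $0.00
Lowest trial balance = -$1,394.86 (Nov)
Initial deposit = cushion − low point = $383.08 − (-$1,394.86) = $1,777.94

$1,777.94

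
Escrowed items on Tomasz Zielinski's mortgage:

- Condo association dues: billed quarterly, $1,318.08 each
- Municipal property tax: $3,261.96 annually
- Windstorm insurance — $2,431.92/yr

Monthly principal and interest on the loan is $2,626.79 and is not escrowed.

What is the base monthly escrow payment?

Condo association dues — $1,318.08 × 4 = $5,272.32
Municipal property tax — $3,261.96
Windstorm insurance — $2,431.92
Yearly total = $5,272.32 + $3,261.96 + $2,431.92 = $10,966.20
Monthly escrow = $10,966.20 ÷ 12 = $913.85

$913.85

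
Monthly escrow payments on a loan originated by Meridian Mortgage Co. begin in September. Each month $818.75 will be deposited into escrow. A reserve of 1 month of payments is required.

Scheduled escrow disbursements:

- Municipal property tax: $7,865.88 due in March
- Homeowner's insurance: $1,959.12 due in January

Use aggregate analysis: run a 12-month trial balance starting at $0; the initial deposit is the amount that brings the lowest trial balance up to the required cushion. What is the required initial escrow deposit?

$4,912.50

Cushion = 1 × $818.75 = $818.75
Trial balance (start $0, +$818.75 each month, − disbursements):
  Sep: +$818.75 → $818.75
  Oct: +$818.75 → $1,637.50
  Nov: +$818.75 → $2,456.25
  Dec: +$818.75 → $3,275.00
  Jan: +$818.75 − $1,959.12 → $2,134.63
  Feb: +$818.75 → $2,953.38
  Mar: +$818.75 − $7,865.88 → -$4,093.75
  Apr: +$818.75 → -$3,275.00
  May: +$818.75 → -$2,456.25
  Jun: +$818.75 → -$1,637.50
  Jul: +$818.75 → -$818.75
  Aug: +$818.75 → $0.00
Lowest trial balance = -$4,093.75 (Mar)
Initial deposit = cushion − low point = $818.75 − (-$4,093.75) = $4,912.50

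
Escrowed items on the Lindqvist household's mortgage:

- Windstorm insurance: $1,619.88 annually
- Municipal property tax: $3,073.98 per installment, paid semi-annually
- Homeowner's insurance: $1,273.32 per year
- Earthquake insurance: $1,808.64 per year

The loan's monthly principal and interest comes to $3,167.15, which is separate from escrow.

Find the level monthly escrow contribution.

$904.15

Windstorm insurance — $1,619.88 annually
Municipal property tax — $3,073.98 × 2 = $6,147.96 annually
Homeowner's insurance — $1,273.32 annually
Earthquake insurance — $1,808.64 annually
Annual escrow total = $1,619.88 + $6,147.96 + $1,273.32 + $1,808.64 = $10,849.80
Base monthly escrow = $10,849.80 ÷ 12 = $904.15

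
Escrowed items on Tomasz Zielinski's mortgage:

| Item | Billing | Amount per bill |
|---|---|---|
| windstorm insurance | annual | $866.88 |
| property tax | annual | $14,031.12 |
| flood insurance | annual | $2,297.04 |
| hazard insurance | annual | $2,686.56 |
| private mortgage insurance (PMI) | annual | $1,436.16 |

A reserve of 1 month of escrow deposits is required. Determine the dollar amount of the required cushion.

$1,776.48

Windstorm insurance — $866.88
Property tax — $14,031.12
Flood insurance — $2,297.04
Hazard insurance — $2,686.56
Private mortgage insurance (PMI) — $1,436.16
Total per year = $866.88 + $14,031.12 + $2,297.04 + $2,686.56 + $1,436.16 = $21,317.76
Monthly escrow = $21,317.76 / 12 = $1,776.48
Required cushion = 1 × $1,776.48 = $1,776.48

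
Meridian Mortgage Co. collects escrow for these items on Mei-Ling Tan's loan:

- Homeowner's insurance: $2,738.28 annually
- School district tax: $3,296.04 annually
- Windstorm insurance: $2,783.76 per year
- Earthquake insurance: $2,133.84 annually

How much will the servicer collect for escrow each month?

Homeowner's insurance: $2,738.28/yr
School district tax: $3,296.04/yr
Windstorm insurance: $2,783.76/yr
Earthquake insurance: $2,133.84/yr
Yearly total = $2,738.28 + $3,296.04 + $2,783.76 + $2,133.84 = $10,951.92
Base monthly escrow = $10,951.92 ÷ 12 = $912.66

$912.66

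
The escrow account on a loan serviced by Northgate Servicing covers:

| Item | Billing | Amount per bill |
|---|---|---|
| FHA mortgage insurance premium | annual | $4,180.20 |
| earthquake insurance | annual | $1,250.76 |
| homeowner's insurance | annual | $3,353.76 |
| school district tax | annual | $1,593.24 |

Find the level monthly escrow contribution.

FHA mortgage insurance premium: $4,180.20
Earthquake insurance: $1,250.76
Homeowner's insurance: $3,353.76
School district tax: $1,593.24
Annual escrow total = $4,180.20 + $1,250.76 + $3,353.76 + $1,593.24 = $10,377.96
Per month = $10,377.96 / 12 = $864.83

$864.83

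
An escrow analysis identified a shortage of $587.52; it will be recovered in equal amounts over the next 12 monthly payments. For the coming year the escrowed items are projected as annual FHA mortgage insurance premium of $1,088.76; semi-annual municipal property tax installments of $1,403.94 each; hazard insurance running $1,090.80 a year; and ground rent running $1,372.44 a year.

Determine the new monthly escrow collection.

FHA mortgage insurance premium = $1,088.76
Municipal property tax = $1,403.94 × 2 = $2,807.88
Hazard insurance = $1,090.80
Ground rent = $1,372.44
Yearly total = $6,359.88
Base monthly escrow = $6,359.88 / 12 = $529.99
Shortage spread = $587.52 / 12 = $48.96/mo
Adjusted monthly = $529.99 + $48.96 = $578.95

$578.95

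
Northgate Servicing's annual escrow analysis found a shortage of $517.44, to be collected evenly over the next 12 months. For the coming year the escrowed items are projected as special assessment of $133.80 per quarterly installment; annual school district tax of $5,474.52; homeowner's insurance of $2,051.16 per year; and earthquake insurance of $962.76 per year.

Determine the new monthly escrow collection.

$795.09

Special assessment: $133.80 × 4 = $535.20 per year
School district tax: $5,474.52 per year
Homeowner's insurance: $2,051.16 per year
Earthquake insurance: $962.76 per year
Total per year = $535.20 + $5,474.52 + $2,051.16 + $962.76 = $9,023.64
Monthly escrow = $9,023.64 / 12 = $751.97
Monthly shortage recovery: $517.44 ÷ 12 = $43.12
New monthly escrow = $751.97 + $43.12 = $795.09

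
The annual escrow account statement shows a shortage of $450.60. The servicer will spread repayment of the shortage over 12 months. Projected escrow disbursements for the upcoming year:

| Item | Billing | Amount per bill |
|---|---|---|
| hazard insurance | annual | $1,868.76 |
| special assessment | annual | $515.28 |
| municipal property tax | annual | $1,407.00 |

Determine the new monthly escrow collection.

Hazard insurance = $1,868.76/yr
Special assessment = $515.28/yr
Municipal property tax = $1,407.00/yr
Total annual escrow = $3,791.04
Monthly = $3,791.04 / 12 = $315.92
Monthly shortage recovery: $450.60 ÷ 12 = $37.55
New monthly escrow = $315.92 + $37.55 = $353.47

$353.47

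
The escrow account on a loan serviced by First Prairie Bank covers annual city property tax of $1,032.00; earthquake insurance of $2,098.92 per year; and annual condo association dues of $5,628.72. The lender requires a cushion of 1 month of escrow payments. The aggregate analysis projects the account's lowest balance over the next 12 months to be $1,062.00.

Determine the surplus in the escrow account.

$332.03

City property tax = $1,032.00 annually
Earthquake insurance = $2,098.92 annually
Condo association dues = $5,628.72 annually
Annual escrow total = $8,759.64
Per month = $8,759.64 ÷ 12 = $729.97
Required reserve = 1 × $729.97 = $729.97
Excess over cushion: $1,062.00 − $729.97 = $332.03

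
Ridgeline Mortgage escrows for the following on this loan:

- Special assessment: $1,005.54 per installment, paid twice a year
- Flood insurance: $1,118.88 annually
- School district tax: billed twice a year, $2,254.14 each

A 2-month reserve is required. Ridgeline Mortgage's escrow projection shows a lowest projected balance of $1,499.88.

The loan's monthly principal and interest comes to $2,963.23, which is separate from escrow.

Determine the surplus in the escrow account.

Special assessment: $1,005.54 × 2 = $2,011.08 annually
Flood insurance: $1,118.88 annually
School district tax: $2,254.14 × 2 = $4,508.28 annually
Annual escrow total = $7,638.24
Monthly escrow = $7,638.24 ÷ 12 = $636.52
Required reserve = 2 × $636.52 = $1,273.04
Surplus = $1,499.88 − $1,273.04 = $226.84

$226.84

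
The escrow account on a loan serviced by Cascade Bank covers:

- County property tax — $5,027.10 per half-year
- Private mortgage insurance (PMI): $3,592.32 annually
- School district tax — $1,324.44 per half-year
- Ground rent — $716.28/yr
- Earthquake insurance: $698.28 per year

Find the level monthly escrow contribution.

$1,475.83

County property tax = $5,027.10 × 2 = $10,054.20
Private mortgage insurance (PMI) = $3,592.32
School district tax = $1,324.44 × 2 = $2,648.88
Ground rent = $716.28
Earthquake insurance = $698.28
Annual escrow total = $17,709.96
Monthly escrow = $17,709.96 ÷ 12 = $1,475.83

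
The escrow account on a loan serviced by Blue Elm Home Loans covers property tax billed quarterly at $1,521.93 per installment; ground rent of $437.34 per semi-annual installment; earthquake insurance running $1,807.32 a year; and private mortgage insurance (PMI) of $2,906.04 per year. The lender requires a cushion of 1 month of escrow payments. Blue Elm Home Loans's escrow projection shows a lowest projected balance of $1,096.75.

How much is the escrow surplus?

$123.77

Property tax = $1,521.93 × 4 = $6,087.72/yr
Ground rent = $437.34 × 2 = $874.68/yr
Earthquake insurance = $1,807.32/yr
Private mortgage insurance (PMI) = $2,906.04/yr
Total per year = $11,675.76
Per month = $11,675.76 / 12 = $972.98
Required reserve = 1 × $972.98 = $972.98
Excess over cushion: $1,096.75 − $972.98 = $123.77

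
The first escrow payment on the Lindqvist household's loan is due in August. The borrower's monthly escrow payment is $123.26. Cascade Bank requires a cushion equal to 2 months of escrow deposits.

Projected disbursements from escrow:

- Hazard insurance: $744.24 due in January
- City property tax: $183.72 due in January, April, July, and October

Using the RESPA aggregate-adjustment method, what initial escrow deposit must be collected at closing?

$618.64

Cushion = 2 × $123.26 = $246.52
Trial balance (start $0, +$123.26 each month, − disbursements):
  Aug: +$123.26 → $123.26
  Sep: +$123.26 → $246.52
  Oct: +$123.26 − $183.72 → $186.06
  Nov: +$123.26 → $309.32
  Dec: +$123.26 → $432.58
  Jan: +$123.26 − $927.96 → -$372.12
  Feb: +$123.26 → -$248.86
  Mar: +$123.26 → -$125.60
  Apr: +$123.26 − $183.72 → -$186.06
  May: +$123.26 → -$62.80
  Jun: +$123.26 → $60.46
  Jul: +$123.26 − $183.72 → $0.00
Lowest trial balance = -$372.12 (Jan)
Initial deposit = cushion − low point = $246.52 − (-$372.12) = $618.64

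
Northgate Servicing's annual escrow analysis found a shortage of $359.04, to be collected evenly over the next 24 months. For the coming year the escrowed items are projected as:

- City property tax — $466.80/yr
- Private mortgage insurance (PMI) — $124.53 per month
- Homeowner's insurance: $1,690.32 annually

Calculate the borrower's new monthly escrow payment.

City property tax = $466.80/yr
Private mortgage insurance (PMI) = $124.53 × 12 = $1,494.36/yr
Homeowner's insurance = $1,690.32/yr
Total annual escrow = $466.80 + $1,494.36 + $1,690.32 = $3,651.48
Per month = $3,651.48 ÷ 12 = $304.29
Shortage per month = $359.04 ÷ 24 = $14.96
New monthly escrow = $304.29 + $14.96 = $319.25

$319.25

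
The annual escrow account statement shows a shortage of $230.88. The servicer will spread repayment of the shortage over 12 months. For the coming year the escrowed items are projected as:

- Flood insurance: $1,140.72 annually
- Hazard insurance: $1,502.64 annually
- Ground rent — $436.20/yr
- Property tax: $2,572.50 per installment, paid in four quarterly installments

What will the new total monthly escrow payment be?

Flood insurance — $1,140.72 per year
Hazard insurance — $1,502.64 per year
Ground rent — $436.20 per year
Property tax — $2,572.50 × 4 = $10,290.00 per year
Combined annual = $13,369.56
Per month = $13,369.56 ÷ 12 = $1,114.13
Shortage spread = $230.88 / 12 = $19.24/mo
Adjusted monthly = $1,114.13 + $19.24 = $1,133.37

$1,133.37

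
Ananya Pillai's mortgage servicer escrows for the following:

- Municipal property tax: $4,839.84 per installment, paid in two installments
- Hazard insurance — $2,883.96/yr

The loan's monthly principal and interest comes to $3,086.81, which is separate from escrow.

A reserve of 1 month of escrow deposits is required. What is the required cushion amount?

Municipal property tax — $4,839.84 × 2 = $9,679.68
Hazard insurance — $2,883.96
Combined annual = $9,679.68 + $2,883.96 = $12,563.64
Monthly = $12,563.64 / 12 = $1,046.97
Reserve = 1 × $1,046.97 = $1,046.97

$1,046.97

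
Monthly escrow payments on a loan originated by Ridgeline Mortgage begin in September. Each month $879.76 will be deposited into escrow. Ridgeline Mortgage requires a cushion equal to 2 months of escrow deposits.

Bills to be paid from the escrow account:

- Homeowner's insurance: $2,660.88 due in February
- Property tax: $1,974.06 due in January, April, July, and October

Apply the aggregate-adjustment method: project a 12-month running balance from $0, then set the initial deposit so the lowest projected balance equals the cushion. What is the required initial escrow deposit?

Cushion = 2 × $879.76 = $1,759.52
Trial balance (start $0, +$879.76 each month, − disbursements):
  Sep: +$879.76 → $879.76
  Oct: +$879.76 − $1,974.06 → -$214.54
  Nov: +$879.76 → $665.22
  Dec: +$879.76 → $1,544.98
  Jan: +$879.76 − $1,974.06 → $450.68
  Feb: +$879.76 − $2,660.88 → -$1,330.44
  Mar: +$879.76 → -$450.68
  Apr: +$879.76 − $1,974.06 → -$1,544.98
  May: +$879.76 → -$665.22
  Jun: +$879.76 → $214.54
  Jul: +$879.76 − $1,974.06 → -$879.76
  Aug: +$879.76 → $0.00
Lowest trial balance = -$1,544.98 (Apr)
Initial deposit = cushion − low point = $1,759.52 − (-$1,544.98) = $3,304.50

$3,304.50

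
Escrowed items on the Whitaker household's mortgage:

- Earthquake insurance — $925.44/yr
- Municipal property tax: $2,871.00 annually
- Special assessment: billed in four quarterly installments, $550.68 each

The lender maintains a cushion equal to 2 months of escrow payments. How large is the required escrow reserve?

Earthquake insurance: $925.44 per year
Municipal property tax: $2,871.00 per year
Special assessment: $550.68 × 4 = $2,202.72 per year
Total per year = $5,999.16
Per month = $5,999.16 ÷ 12 = $499.93
Required cushion = 2 × $499.93 = $999.86

$999.86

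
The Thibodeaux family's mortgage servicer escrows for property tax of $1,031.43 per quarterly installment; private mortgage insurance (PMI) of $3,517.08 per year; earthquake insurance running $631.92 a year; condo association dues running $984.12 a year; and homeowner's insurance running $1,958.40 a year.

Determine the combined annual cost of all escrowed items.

Property tax = $1,031.43 × 4 = $4,125.72 per year
Private mortgage insurance (PMI) = $3,517.08 per year
Earthquake insurance = $631.92 per year
Condo association dues = $984.12 per year
Homeowner's insurance = $1,958.40 per year
Total annual escrow = $11,217.24

$11,217.24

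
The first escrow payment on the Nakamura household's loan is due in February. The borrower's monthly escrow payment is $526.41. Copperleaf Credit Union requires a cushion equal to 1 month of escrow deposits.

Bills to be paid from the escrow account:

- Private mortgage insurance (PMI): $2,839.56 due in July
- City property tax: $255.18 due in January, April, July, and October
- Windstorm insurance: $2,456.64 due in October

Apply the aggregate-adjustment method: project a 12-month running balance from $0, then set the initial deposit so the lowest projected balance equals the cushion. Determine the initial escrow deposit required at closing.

Cushion = 1 × $526.41 = $526.41
Trial balance (start $0, +$526.41 each month, − disbursements):
  Feb: +$526.41 → $526.41
  Mar: +$526.41 → $1,052.82
  Apr: +$526.41 − $255.18 → $1,324.05
  May: +$526.41 → $1,850.46
  Jun: +$526.41 → $2,376.87
  Jul: +$526.41 − $3,094.74 → -$191.46
  Aug: +$526.41 → $334.95
  Sep: +$526.41 → $861.36
  Oct: +$526.41 − $2,711.82 → -$1,324.05
  Nov: +$526.41 → -$797.64
  Dec: +$526.41 → -$271.23
  Jan: +$526.41 − $255.18 → $0.00
Lowest trial balance = -$1,324.05 (Oct)
Initial deposit = cushion − low point = $526.41 − (-$1,324.05) = $1,850.46

$1,850.46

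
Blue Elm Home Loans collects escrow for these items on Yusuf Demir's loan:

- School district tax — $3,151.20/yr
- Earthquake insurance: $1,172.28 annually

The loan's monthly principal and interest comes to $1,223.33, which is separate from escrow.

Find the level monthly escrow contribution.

$360.29

School district tax — $3,151.20
Earthquake insurance — $1,172.28
Total annual escrow = $3,151.20 + $1,172.28 = $4,323.48
Monthly escrow = $4,323.48 ÷ 12 = $360.29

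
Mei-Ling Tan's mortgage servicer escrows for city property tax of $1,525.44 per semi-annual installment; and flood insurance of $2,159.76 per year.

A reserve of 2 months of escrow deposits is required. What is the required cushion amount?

$868.44

City property tax — $1,525.44 × 2 = $3,050.88 annually
Flood insurance — $2,159.76 annually
Total per year = $3,050.88 + $2,159.76 = $5,210.64
Per month = $5,210.64 / 12 = $434.22
Reserve = 2 × $434.22 = $868.44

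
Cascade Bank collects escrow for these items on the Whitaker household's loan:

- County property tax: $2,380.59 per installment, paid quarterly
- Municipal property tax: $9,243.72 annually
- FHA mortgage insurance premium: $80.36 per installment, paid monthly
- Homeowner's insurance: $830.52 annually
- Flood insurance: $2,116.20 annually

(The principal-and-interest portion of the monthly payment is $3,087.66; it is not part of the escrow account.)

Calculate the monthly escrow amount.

$1,889.76

County property tax — $2,380.59 × 4 = $9,522.36/yr
Municipal property tax — $9,243.72/yr
FHA mortgage insurance premium — $80.36 × 12 = $964.32/yr
Homeowner's insurance — $830.52/yr
Flood insurance — $2,116.20/yr
Yearly total = $22,677.12
Monthly = $22,677.12 / 12 = $1,889.76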